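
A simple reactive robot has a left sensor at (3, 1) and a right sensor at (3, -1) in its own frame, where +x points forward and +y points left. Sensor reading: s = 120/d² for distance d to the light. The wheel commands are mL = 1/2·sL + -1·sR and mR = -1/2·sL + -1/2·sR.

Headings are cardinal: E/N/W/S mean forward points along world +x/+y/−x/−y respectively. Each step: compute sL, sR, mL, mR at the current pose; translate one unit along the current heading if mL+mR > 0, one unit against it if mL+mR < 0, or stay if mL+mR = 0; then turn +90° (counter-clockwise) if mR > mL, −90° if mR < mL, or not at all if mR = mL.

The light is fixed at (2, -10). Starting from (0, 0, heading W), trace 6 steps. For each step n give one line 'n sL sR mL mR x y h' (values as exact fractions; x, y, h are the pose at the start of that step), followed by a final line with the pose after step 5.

0 60/53 60/73 -990/3869 -3780/3869 0 0 W
1 120/173 120/169 -10620/29237 -20520/29237 1 0 N
2 15/13 30/17 -525/442 -645/442 1 -1 E
3 120/37 8/3 -116/111 -328/111 0 -1 S
4 60/53 60/73 -990/3869 -3780/3869 0 0 W
5 120/173 120/169 -10620/29237 -20520/29237 1 0 N
final 1 -1 E

n=0: pose=(0,0,W); sL=60/53, sR=60/73; mL=-990/3869, mR=-3780/3869; mL+mR=-90/73 → advance -1; mR−mL=-2790/3869 → turn -1·90°
n=1: pose=(1,0,N); sL=120/173, sR=120/169; mL=-10620/29237, mR=-20520/29237; mL+mR=-180/169 → advance -1; mR−mL=-9900/29237 → turn -1·90°
n=2: pose=(1,-1,E); sL=15/13, sR=30/17; mL=-525/442, mR=-645/442; mL+mR=-45/17 → advance -1; mR−mL=-60/221 → turn -1·90°
n=3: pose=(0,-1,S); sL=120/37, sR=8/3; mL=-116/111, mR=-328/111; mL+mR=-4 → advance -1; mR−mL=-212/111 → turn -1·90°
n=4: pose=(0,0,W); sL=60/53, sR=60/73; mL=-990/3869, mR=-3780/3869; mL+mR=-90/73 → advance -1; mR−mL=-2790/3869 → turn -1·90°
n=5: pose=(1,0,N); sL=120/173, sR=120/169; mL=-10620/29237, mR=-20520/29237; mL+mR=-180/169 → advance -1; mR−mL=-9900/29237 → turn -1·90°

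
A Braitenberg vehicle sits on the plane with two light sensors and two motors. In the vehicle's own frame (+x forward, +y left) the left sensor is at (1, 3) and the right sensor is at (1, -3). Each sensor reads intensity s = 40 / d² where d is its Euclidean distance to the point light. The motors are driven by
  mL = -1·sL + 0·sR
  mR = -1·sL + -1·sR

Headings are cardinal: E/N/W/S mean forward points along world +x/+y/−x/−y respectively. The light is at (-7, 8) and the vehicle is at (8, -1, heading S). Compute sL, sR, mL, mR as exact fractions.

left sensor world pos  = (11, -2); dL² = 424
right sensor world pos = (5, -2); dR² = 244
sL = 40/424 = 5/53
sR = 40/244 = 10/61
mL = -1·sL + 0·sR = -5/53
mR = -1·sL + -1·sR = -835/3233

5/53 10/61 -5/53 -835/3233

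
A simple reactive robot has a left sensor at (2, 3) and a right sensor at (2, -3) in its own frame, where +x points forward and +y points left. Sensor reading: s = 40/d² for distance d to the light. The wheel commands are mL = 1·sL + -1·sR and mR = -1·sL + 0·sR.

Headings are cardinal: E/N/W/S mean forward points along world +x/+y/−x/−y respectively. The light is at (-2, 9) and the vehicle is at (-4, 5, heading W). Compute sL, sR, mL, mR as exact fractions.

8/13 40/17 -384/221 -8/13

left sensor world pos  = (-6, 2); dL² = 65
right sensor world pos = (-6, 8); dR² = 17
sL = 40/65 = 8/13
sR = 40/17 = 40/17
mL = 1·sL + -1·sR = -384/221
mR = -1·sL + 0·sR = -8/13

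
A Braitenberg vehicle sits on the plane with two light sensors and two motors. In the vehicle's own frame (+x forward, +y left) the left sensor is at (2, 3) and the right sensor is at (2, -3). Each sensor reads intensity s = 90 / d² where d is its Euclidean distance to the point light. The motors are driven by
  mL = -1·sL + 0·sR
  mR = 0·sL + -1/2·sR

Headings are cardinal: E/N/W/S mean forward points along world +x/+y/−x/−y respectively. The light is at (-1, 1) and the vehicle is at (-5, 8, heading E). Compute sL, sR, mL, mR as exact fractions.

left sensor world pos  = (-3, 11); dL² = 104
right sensor world pos = (-3, 5); dR² = 20
sL = 90/104 = 45/52
sR = 90/20 = 9/2
mL = -1·sL + 0·sR = -45/52
mR = 0·sL + -1/2·sR = -9/4

45/52 9/2 -45/52 -9/4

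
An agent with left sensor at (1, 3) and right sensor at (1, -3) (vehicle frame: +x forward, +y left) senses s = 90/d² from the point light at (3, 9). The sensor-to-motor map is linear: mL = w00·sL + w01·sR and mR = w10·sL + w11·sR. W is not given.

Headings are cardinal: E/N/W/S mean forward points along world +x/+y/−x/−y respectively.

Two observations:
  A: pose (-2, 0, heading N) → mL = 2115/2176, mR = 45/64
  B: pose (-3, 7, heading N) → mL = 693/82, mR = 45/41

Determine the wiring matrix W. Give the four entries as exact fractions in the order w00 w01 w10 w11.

-1/2 1 1 0

obs A: pose=(-2,0,N) → sL=45/64, sR=45/34, mL=2115/2176, mR=45/64
obs B: pose=(-3,7,N) → sL=45/41, sR=9, mL=693/82, mR=45/41
sensor matrix S = [[45/64, 45/34], [45/41, 9]]; det S = 217485/44608
solve [mL_A; mL_B] = S·[w00; w01] and [mR_A; mR_B] = S·[w10; w11]:
  w00 = -1/2, w01 = 1, w10 = 1, w11 = 0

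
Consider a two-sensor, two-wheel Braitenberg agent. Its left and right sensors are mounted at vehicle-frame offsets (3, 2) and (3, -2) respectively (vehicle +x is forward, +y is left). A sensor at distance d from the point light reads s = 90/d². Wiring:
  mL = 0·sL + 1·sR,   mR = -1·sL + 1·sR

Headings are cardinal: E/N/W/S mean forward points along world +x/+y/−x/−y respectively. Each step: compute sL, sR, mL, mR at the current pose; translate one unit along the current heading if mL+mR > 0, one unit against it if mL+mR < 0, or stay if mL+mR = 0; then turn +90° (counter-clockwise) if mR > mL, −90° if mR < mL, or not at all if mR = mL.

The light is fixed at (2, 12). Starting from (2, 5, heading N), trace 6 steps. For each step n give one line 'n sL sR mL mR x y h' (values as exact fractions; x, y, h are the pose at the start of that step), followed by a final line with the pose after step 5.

0 9/2 9/2 9/2 0 2 5 N
1 18/5 90/73 90/73 -864/365 2 6 E
2 45/41 1 1 -4/41 1 6 S
3 90/97 90/41 90/41 5040/3977 1 5 W
4 45/16 45/8 45/8 45/16 0 5 N
5 90/17 18/13 18/13 -864/221 0 6 E
final -1 6 S

n=0: pose=(2,5,N); sL=9/2, sR=9/2; mL=9/2, mR=0; mL+mR=9/2 → advance +1; mR−mL=-9/2 → turn -1·90°
n=1: pose=(2,6,E); sL=18/5, sR=90/73; mL=90/73, mR=-864/365; mL+mR=-414/365 → advance -1; mR−mL=-18/5 → turn -1·90°
n=2: pose=(1,6,S); sL=45/41, sR=1; mL=1, mR=-4/41; mL+mR=37/41 → advance +1; mR−mL=-45/41 → turn -1·90°
n=3: pose=(1,5,W); sL=90/97, sR=90/41; mL=90/41, mR=5040/3977; mL+mR=13770/3977 → advance +1; mR−mL=-90/97 → turn -1·90°
n=4: pose=(0,5,N); sL=45/16, sR=45/8; mL=45/8, mR=45/16; mL+mR=135/16 → advance +1; mR−mL=-45/16 → turn -1·90°
n=5: pose=(0,6,E); sL=90/17, sR=18/13; mL=18/13, mR=-864/221; mL+mR=-558/221 → advance -1; mR−mL=-90/17 → turn -1·90°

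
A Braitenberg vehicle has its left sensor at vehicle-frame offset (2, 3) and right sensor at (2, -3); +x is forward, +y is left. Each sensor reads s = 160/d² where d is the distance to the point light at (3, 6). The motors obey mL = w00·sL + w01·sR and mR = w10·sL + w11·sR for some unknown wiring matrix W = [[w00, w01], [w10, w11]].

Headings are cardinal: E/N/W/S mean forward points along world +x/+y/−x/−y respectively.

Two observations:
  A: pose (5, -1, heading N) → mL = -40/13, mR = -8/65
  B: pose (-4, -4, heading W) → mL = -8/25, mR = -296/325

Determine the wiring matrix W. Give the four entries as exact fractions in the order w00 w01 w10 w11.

-1/2 0 1/2 -1

obs A: pose=(5,-1,N) → sL=80/13, sR=16/5, mL=-40/13, mR=-8/65
obs B: pose=(-4,-4,W) → sL=16/25, sR=16/13, mL=-8/25, mR=-296/325
sensor matrix S = [[80/13, 16/5], [16/25, 16/13]]; det S = 116736/21125
solve [mL_A; mL_B] = S·[w00; w01] and [mR_A; mR_B] = S·[w10; w11]:
  w00 = -1/2, w01 = 0, w10 = 1/2, w11 = -1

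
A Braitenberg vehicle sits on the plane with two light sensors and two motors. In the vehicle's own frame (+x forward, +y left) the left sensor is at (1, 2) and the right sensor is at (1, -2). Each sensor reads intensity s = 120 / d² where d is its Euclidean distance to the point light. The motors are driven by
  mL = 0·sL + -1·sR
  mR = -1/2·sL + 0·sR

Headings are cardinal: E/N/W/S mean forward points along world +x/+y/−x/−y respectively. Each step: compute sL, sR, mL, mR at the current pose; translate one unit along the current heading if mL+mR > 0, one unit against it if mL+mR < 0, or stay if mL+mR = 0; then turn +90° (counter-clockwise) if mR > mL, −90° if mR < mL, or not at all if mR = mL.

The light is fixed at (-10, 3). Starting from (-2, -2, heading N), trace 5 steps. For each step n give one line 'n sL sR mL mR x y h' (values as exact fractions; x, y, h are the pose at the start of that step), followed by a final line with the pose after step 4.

n=0: pose=(-2,-2,N); sL=30/13, sR=30/29; mL=-30/29, mR=-15/13; mL+mR=-825/377 → advance -1; mR−mL=-45/377 → turn -1·90°
n=1: pose=(-2,-3,E); sL=120/97, sR=24/29; mL=-24/29, mR=-60/97; mL+mR=-4068/2813 → advance -1; mR−mL=588/2813 → turn +1·90°
n=2: pose=(-3,-3,N); sL=12/5, sR=60/53; mL=-60/53, mR=-6/5; mL+mR=-618/265 → advance -1; mR−mL=-18/265 → turn -1·90°
n=3: pose=(-3,-4,E); sL=120/89, sR=24/29; mL=-24/29, mR=-60/89; mL+mR=-3876/2581 → advance -1; mR−mL=396/2581 → turn +1·90°
n=4: pose=(-4,-4,N); sL=30/13, sR=6/5; mL=-6/5, mR=-15/13; mL+mR=-153/65 → advance -1; mR−mL=3/65 → turn +1·90°

0 30/13 30/29 -30/29 -15/13 -2 -2 N
1 120/97 24/29 -24/29 -60/97 -2 -3 E
2 12/5 60/53 -60/53 -6/5 -3 -3 N
3 120/89 24/29 -24/29 -60/89 -3 -4 E
4 30/13 6/5 -6/5 -15/13 -4 -4 N
final -4 -5 W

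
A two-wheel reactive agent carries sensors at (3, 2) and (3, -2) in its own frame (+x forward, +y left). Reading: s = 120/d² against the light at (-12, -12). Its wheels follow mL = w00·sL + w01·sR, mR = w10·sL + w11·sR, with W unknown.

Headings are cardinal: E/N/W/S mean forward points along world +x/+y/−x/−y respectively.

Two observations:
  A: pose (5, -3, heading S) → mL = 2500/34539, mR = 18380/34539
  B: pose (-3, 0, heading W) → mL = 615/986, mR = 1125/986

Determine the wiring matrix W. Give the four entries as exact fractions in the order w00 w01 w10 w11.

1 -1/2 1 1/2

obs A: pose=(5,-3,S) → sL=120/397, sR=40/87, mL=2500/34539, mR=18380/34539
obs B: pose=(-3,0,W) → sL=15/17, sR=15/29, mL=615/986, mR=1125/986
sensor matrix S = [[120/397, 40/87], [15/17, 15/29]]; det S = -48800/195721
solve [mL_A; mL_B] = S·[w00; w01] and [mR_A; mR_B] = S·[w10; w11]:
  w00 = 1, w01 = -1/2, w10 = 1, w11 = 1/2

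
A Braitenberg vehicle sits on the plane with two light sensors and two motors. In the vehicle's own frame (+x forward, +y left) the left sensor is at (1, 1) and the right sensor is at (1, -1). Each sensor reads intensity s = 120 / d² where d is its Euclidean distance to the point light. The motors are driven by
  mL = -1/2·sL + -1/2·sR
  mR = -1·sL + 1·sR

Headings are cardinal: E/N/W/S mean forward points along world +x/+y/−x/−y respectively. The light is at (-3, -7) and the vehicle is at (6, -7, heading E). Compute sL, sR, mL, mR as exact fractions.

120/101 120/101 -120/101 0

left sensor world pos  = (7, -6); dL² = 101
right sensor world pos = (7, -8); dR² = 101
sL = 120/101 = 120/101
sR = 120/101 = 120/101
mL = -1/2·sL + -1/2·sR = -120/101
mR = -1·sL + 1·sR = 0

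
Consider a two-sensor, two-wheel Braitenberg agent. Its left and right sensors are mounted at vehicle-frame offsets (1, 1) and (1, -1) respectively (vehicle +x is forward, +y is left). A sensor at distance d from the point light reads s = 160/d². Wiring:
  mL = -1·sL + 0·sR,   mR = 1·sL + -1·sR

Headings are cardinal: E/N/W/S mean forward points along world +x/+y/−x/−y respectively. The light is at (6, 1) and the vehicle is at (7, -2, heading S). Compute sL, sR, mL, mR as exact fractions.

8 10 -8 -2

left sensor world pos  = (8, -3); dL² = 20
right sensor world pos = (6, -3); dR² = 16
sL = 160/20 = 8
sR = 160/16 = 10
mL = -1·sL + 0·sR = -8
mR = 1·sL + -1·sR = -2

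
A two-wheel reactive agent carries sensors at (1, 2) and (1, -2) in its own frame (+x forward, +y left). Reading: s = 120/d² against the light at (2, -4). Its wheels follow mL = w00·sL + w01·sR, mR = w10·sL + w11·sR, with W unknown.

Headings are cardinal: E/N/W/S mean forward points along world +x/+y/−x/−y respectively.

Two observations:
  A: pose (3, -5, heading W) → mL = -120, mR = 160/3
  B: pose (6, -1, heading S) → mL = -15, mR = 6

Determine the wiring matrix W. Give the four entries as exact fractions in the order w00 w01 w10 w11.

obs A: pose=(3,-5,W) → sL=40/3, sR=120, mL=-120, mR=160/3
obs B: pose=(6,-1,S) → sL=3, sR=15, mL=-15, mR=6
sensor matrix S = [[40/3, 120], [3, 15]]; det S = -160
solve [mL_A; mL_B] = S·[w00; w01] and [mR_A; mR_B] = S·[w10; w11]:
  w00 = 0, w01 = -1, w10 = -1/2, w11 = 1/2

0 -1 -1/2 1/2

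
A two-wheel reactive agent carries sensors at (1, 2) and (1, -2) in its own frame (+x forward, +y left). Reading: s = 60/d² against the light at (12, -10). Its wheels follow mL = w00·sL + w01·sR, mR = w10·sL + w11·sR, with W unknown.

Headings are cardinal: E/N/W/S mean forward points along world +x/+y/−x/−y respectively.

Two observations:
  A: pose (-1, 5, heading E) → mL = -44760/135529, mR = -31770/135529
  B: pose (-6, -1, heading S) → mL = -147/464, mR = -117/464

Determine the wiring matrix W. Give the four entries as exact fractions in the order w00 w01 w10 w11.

obs A: pose=(-1,5,E) → sL=60/433, sR=60/313, mL=-44760/135529, mR=-31770/135529
obs B: pose=(-6,-1,S) → sL=3/16, sR=15/116, mL=-147/464, mR=-117/464
sensor matrix S = [[60/433, 60/313], [3/16, 15/116]]; det S = -283365/15721364
solve [mL_A; mL_B] = S·[w00; w01] and [mR_A; mR_B] = S·[w10; w11]:
  w00 = -1, w01 = -1, w10 = -1, w11 = -1/2

-1 -1 -1 -1/2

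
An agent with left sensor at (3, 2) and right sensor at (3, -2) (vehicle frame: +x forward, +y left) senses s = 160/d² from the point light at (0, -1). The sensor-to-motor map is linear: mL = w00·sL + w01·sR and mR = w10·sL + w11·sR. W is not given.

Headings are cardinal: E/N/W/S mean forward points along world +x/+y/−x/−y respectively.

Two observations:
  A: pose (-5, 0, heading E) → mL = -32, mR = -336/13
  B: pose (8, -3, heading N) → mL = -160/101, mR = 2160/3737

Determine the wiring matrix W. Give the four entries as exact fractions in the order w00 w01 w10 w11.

0 -1 1/2 -1

obs A: pose=(-5,0,E) → sL=160/13, sR=32, mL=-32, mR=-336/13
obs B: pose=(8,-3,N) → sL=160/37, sR=160/101, mL=-160/101, mR=2160/3737
sensor matrix S = [[160/13, 32], [160/37, 160/101]]; det S = -5775360/48581
solve [mL_A; mL_B] = S·[w00; w01] and [mR_A; mR_B] = S·[w10; w11]:
  w00 = 0, w01 = -1, w10 = 1/2, w11 = -1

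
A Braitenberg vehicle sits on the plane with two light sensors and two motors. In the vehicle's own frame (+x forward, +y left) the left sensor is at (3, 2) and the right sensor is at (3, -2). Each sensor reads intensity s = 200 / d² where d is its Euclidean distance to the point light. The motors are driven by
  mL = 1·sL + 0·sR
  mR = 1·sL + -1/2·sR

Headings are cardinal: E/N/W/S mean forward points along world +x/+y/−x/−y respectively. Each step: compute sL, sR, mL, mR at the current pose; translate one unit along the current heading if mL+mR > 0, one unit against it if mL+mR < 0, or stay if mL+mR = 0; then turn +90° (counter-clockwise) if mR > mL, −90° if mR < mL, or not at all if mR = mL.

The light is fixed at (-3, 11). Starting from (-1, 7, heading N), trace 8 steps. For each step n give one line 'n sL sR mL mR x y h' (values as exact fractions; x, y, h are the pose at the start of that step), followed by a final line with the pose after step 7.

n=0: pose=(-1,7,N); sL=200, sR=200/17; mL=200, mR=3300/17; mL+mR=6700/17 → advance +1; mR−mL=-100/17 → turn -1·90°
n=1: pose=(-1,8,E); sL=100/13, sR=4; mL=100/13, mR=74/13; mL+mR=174/13 → advance +1; mR−mL=-2 → turn -1·90°
n=2: pose=(0,8,S); sL=200/61, sR=200/37; mL=200/61, mR=1300/2257; mL+mR=8700/2257 → advance +1; mR−mL=-100/37 → turn -1·90°
n=3: pose=(0,7,W); sL=50/9, sR=50; mL=50/9, mR=-175/9; mL+mR=-125/9 → advance -1; mR−mL=-25 → turn -1·90°
n=4: pose=(1,7,N); sL=40, sR=200/37; mL=40, mR=1380/37; mL+mR=2860/37 → advance +1; mR−mL=-100/37 → turn -1·90°
n=5: pose=(1,8,E); sL=4, sR=100/37; mL=4, mR=98/37; mL+mR=246/37 → advance +1; mR−mL=-50/37 → turn -1·90°
n=6: pose=(2,8,S); sL=40/17, sR=40/9; mL=40/17, mR=20/153; mL+mR=380/153 → advance +1; mR−mL=-20/9 → turn -1·90°
n=7: pose=(2,7,W); sL=5, sR=25; mL=5, mR=-15/2; mL+mR=-5/2 → advance -1; mR−mL=-25/2 → turn -1·90°

0 200 200/17 200 3300/17 -1 7 N
1 100/13 4 100/13 74/13 -1 8 E
2 200/61 200/37 200/61 1300/2257 0 8 S
3 50/9 50 50/9 -175/9 0 7 W
4 40 200/37 40 1380/37 1 7 N
5 4 100/37 4 98/37 1 8 E
6 40/17 40/9 40/17 20/153 2 8 S
7 5 25 5 -15/2 2 7 W
final 3 7 N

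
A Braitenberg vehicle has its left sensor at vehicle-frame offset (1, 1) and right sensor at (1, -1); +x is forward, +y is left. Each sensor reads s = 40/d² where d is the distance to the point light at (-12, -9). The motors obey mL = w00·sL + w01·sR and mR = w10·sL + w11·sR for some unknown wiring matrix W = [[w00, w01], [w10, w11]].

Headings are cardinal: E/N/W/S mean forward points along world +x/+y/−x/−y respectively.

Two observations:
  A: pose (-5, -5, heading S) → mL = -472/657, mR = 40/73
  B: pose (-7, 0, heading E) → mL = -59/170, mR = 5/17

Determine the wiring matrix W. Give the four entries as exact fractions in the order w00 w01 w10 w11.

-1/2 -1/2 1 0

obs A: pose=(-5,-5,S) → sL=40/73, sR=8/9, mL=-472/657, mR=40/73
obs B: pose=(-7,0,E) → sL=5/17, sR=2/5, mL=-59/170, mR=5/17
sensor matrix S = [[40/73, 8/9], [5/17, 2/5]]; det S = -472/11169
solve [mL_A; mL_B] = S·[w00; w01] and [mR_A; mR_B] = S·[w10; w11]:
  w00 = -1/2, w01 = -1/2, w10 = 1, w11 = 0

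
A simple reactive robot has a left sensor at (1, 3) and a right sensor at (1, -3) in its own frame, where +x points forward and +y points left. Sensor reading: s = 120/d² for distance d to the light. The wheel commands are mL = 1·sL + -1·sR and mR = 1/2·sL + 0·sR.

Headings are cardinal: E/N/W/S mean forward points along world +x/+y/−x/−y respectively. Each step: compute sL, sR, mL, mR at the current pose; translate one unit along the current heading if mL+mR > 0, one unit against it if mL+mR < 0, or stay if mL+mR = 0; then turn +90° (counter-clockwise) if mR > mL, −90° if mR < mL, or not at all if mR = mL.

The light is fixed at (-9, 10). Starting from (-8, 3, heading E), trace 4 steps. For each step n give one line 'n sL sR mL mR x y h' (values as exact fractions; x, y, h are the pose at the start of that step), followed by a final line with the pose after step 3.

0 6 15/13 63/13 3 -8 3 E
1 120/89 24/13 -576/1157 60/89 -7 3 S
2 60/17 12/13 576/221 30/17 -7 2 E
3 40/39 40/27 -160/351 20/39 -6 2 S
final -6 1 E

n=0: pose=(-8,3,E); sL=6, sR=15/13; mL=63/13, mR=3; mL+mR=102/13 → advance +1; mR−mL=-24/13 → turn -1·90°
n=1: pose=(-7,3,S); sL=120/89, sR=24/13; mL=-576/1157, mR=60/89; mL+mR=204/1157 → advance +1; mR−mL=1356/1157 → turn +1·90°
n=2: pose=(-7,2,E); sL=60/17, sR=12/13; mL=576/221, mR=30/17; mL+mR=966/221 → advance +1; mR−mL=-186/221 → turn -1·90°
n=3: pose=(-6,2,S); sL=40/39, sR=40/27; mL=-160/351, mR=20/39; mL+mR=20/351 → advance +1; mR−mL=340/351 → turn +1·90°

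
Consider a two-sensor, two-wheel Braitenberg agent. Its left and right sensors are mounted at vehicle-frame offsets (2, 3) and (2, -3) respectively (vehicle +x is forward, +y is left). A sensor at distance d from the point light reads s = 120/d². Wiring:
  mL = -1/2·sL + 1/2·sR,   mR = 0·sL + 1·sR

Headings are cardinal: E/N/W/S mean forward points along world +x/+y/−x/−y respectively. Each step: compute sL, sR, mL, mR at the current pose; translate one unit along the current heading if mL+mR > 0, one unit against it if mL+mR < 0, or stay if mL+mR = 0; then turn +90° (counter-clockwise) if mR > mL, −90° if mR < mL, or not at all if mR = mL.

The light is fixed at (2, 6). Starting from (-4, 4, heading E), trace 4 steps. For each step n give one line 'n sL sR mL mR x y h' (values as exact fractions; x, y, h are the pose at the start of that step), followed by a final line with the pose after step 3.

0 120/17 120/41 -1440/697 120/41 -4 4 E
1 15/8 30 225/16 30 -3 4 N
2 24/13 120/53 144/689 120/53 -3 5 W
3 20/3 4/3 -8/3 4/3 -4 5 S
final -4 6 E

n=0: pose=(-4,4,E); sL=120/17, sR=120/41; mL=-1440/697, mR=120/41; mL+mR=600/697 → advance +1; mR−mL=3480/697 → turn +1·90°
n=1: pose=(-3,4,N); sL=15/8, sR=30; mL=225/16, mR=30; mL+mR=705/16 → advance +1; mR−mL=255/16 → turn +1·90°
n=2: pose=(-3,5,W); sL=24/13, sR=120/53; mL=144/689, mR=120/53; mL+mR=1704/689 → advance +1; mR−mL=1416/689 → turn +1·90°
n=3: pose=(-4,5,S); sL=20/3, sR=4/3; mL=-8/3, mR=4/3; mL+mR=-4/3 → advance -1; mR−mL=4 → turn +1·90°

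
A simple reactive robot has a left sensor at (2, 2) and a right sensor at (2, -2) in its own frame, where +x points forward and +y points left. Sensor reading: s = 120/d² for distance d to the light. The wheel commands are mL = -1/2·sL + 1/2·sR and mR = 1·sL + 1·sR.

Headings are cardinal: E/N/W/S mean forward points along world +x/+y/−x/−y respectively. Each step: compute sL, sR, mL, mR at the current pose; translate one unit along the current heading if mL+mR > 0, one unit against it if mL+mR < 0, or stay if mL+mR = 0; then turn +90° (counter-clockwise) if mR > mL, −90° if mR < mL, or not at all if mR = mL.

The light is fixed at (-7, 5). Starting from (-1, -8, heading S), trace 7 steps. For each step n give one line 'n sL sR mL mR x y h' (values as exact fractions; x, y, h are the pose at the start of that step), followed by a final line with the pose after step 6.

0 120/289 120/241 2880/69649 63600/69649 -1 -8 S
1 15/26 3/8 -21/208 99/104 -1 -9 E
2 120/169 8/15 -224/2535 3152/2535 0 -9 N
3 12/25 60/73 312/1825 2376/1825 0 -8 W
4 120/289 120/241 2880/69649 63600/69649 -1 -8 S
5 15/26 3/8 -21/208 99/104 -1 -9 E
6 120/169 8/15 -224/2535 3152/2535 0 -9 N
final 0 -8 W

n=0: pose=(-1,-8,S); sL=120/289, sR=120/241; mL=2880/69649, mR=63600/69649; mL+mR=66480/69649 → advance +1; mR−mL=60720/69649 → turn +1·90°
n=1: pose=(-1,-9,E); sL=15/26, sR=3/8; mL=-21/208, mR=99/104; mL+mR=177/208 → advance +1; mR−mL=219/208 → turn +1·90°
n=2: pose=(0,-9,N); sL=120/169, sR=8/15; mL=-224/2535, mR=3152/2535; mL+mR=976/845 → advance +1; mR−mL=3376/2535 → turn +1·90°
n=3: pose=(0,-8,W); sL=12/25, sR=60/73; mL=312/1825, mR=2376/1825; mL+mR=2688/1825 → advance +1; mR−mL=2064/1825 → turn +1·90°
n=4: pose=(-1,-8,S); sL=120/289, sR=120/241; mL=2880/69649, mR=63600/69649; mL+mR=66480/69649 → advance +1; mR−mL=60720/69649 → turn +1·90°
n=5: pose=(-1,-9,E); sL=15/26, sR=3/8; mL=-21/208, mR=99/104; mL+mR=177/208 → advance +1; mR−mL=219/208 → turn +1·90°
n=6: pose=(0,-9,N); sL=120/169, sR=8/15; mL=-224/2535, mR=3152/2535; mL+mR=976/845 → advance +1; mR−mL=3376/2535 → turn +1·90°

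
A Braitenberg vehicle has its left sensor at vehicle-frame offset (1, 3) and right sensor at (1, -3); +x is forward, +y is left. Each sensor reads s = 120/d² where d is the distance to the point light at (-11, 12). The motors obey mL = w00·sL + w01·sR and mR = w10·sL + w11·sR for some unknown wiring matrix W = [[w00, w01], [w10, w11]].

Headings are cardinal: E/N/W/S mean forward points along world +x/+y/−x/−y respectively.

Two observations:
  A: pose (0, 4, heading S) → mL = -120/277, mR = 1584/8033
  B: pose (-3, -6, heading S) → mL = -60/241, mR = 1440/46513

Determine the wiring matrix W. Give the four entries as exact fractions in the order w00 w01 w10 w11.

obs A: pose=(0,4,S) → sL=120/277, sR=24/29, mL=-120/277, mR=1584/8033
obs B: pose=(-3,-6,S) → sL=60/241, sR=60/193, mL=-60/241, mR=1440/46513
sensor matrix S = [[120/277, 24/29], [60/241, 60/193]]; det S = -26663040/373638929
solve [mL_A; mL_B] = S·[w00; w01] and [mR_A; mR_B] = S·[w10; w11]:
  w00 = -1, w01 = 0, w10 = -1/2, w11 = 1/2

-1 0 -1/2 1/2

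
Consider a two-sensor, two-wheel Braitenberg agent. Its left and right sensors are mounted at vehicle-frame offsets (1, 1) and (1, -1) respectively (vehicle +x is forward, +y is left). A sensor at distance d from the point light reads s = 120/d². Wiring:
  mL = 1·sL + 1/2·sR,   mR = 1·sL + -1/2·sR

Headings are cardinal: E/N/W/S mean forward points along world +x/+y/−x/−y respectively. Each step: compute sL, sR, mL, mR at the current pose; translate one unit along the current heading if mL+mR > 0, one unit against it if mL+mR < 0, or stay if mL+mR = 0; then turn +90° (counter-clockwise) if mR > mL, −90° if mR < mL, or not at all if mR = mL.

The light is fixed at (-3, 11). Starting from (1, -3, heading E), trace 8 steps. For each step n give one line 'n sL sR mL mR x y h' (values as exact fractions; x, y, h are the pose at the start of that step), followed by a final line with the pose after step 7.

0 60/97 12/25 2082/2425 918/2425 1 -3 E
1 40/87 120/241 14860/20967 4420/20967 2 -3 S
2 15/34 30/53 1305/1802 285/1802 2 -4 W
3 24/41 120/221 7764/9061 2844/9061 1 -4 N
4 60/97 12/25 2082/2425 918/2425 1 -3 E
5 40/87 120/241 14860/20967 4420/20967 2 -3 S
6 15/34 30/53 1305/1802 285/1802 2 -4 W
7 24/41 120/221 7764/9061 2844/9061 1 -4 N
final 1 -3 E

n=0: pose=(1,-3,E); sL=60/97, sR=12/25; mL=2082/2425, mR=918/2425; mL+mR=120/97 → advance +1; mR−mL=-12/25 → turn -1·90°
n=1: pose=(2,-3,S); sL=40/87, sR=120/241; mL=14860/20967, mR=4420/20967; mL+mR=80/87 → advance +1; mR−mL=-120/241 → turn -1·90°
n=2: pose=(2,-4,W); sL=15/34, sR=30/53; mL=1305/1802, mR=285/1802; mL+mR=15/17 → advance +1; mR−mL=-30/53 → turn -1·90°
n=3: pose=(1,-4,N); sL=24/41, sR=120/221; mL=7764/9061, mR=2844/9061; mL+mR=48/41 → advance +1; mR−mL=-120/221 → turn -1·90°
n=4: pose=(1,-3,E); sL=60/97, sR=12/25; mL=2082/2425, mR=918/2425; mL+mR=120/97 → advance +1; mR−mL=-12/25 → turn -1·90°
n=5: pose=(2,-3,S); sL=40/87, sR=120/241; mL=14860/20967, mR=4420/20967; mL+mR=80/87 → advance +1; mR−mL=-120/241 → turn -1·90°
n=6: pose=(2,-4,W); sL=15/34, sR=30/53; mL=1305/1802, mR=285/1802; mL+mR=15/17 → advance +1; mR−mL=-30/53 → turn -1·90°
n=7: pose=(1,-4,N); sL=24/41, sR=120/221; mL=7764/9061, mR=2844/9061; mL+mR=48/41 → advance +1; mR−mL=-120/221 → turn -1·90°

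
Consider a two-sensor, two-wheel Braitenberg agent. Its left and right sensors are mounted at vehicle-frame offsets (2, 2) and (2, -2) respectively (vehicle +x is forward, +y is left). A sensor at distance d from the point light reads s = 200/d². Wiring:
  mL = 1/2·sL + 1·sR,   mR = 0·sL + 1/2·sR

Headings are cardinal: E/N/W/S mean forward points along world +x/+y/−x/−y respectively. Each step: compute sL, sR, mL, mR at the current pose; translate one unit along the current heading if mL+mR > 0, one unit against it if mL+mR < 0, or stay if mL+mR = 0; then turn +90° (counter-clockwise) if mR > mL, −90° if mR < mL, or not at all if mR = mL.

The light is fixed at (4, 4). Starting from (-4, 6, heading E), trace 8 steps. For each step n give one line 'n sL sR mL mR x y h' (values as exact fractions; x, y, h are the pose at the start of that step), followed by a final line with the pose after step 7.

0 50/13 50/9 875/117 25/9 -4 6 E
1 8 200/81 524/81 100/81 -3 6 S
2 100/41 20/9 1270/369 10/9 -3 5 W
3 200/109 40/9 5260/981 20/9 -4 5 N
4 50/13 50/9 875/117 25/9 -4 6 E
5 8 200/81 524/81 100/81 -3 6 S
6 100/41 20/9 1270/369 10/9 -3 5 W
7 200/109 40/9 5260/981 20/9 -4 5 N
final -4 6 E

n=0: pose=(-4,6,E); sL=50/13, sR=50/9; mL=875/117, mR=25/9; mL+mR=400/39 → advance +1; mR−mL=-550/117 → turn -1·90°
n=1: pose=(-3,6,S); sL=8, sR=200/81; mL=524/81, mR=100/81; mL+mR=208/27 → advance +1; mR−mL=-424/81 → turn -1·90°
n=2: pose=(-3,5,W); sL=100/41, sR=20/9; mL=1270/369, mR=10/9; mL+mR=560/123 → advance +1; mR−mL=-860/369 → turn -1·90°
n=3: pose=(-4,5,N); sL=200/109, sR=40/9; mL=5260/981, mR=20/9; mL+mR=2480/327 → advance +1; mR−mL=-3080/981 → turn -1·90°
n=4: pose=(-4,6,E); sL=50/13, sR=50/9; mL=875/117, mR=25/9; mL+mR=400/39 → advance +1; mR−mL=-550/117 → turn -1·90°
n=5: pose=(-3,6,S); sL=8, sR=200/81; mL=524/81, mR=100/81; mL+mR=208/27 → advance +1; mR−mL=-424/81 → turn -1·90°
n=6: pose=(-3,5,W); sL=100/41, sR=20/9; mL=1270/369, mR=10/9; mL+mR=560/123 → advance +1; mR−mL=-860/369 → turn -1·90°
n=7: pose=(-4,5,N); sL=200/109, sR=40/9; mL=5260/981, mR=20/9; mL+mR=2480/327 → advance +1; mR−mL=-3080/981 → turn -1·90°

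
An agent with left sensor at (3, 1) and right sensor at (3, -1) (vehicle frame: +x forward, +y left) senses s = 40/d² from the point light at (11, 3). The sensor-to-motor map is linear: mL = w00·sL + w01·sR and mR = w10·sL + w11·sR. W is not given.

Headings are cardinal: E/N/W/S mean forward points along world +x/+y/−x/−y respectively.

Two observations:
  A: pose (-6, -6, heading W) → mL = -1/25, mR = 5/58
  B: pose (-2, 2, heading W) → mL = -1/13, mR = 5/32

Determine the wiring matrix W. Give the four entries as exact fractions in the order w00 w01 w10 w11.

obs A: pose=(-6,-6,W) → sL=2/25, sR=5/58, mL=-1/25, mR=5/58
obs B: pose=(-2,2,W) → sL=2/13, sR=5/32, mL=-1/13, mR=5/32
sensor matrix S = [[2/25, 5/58], [2/13, 5/32]]; det S = -23/30160
solve [mL_A; mL_B] = S·[w00; w01] and [mR_A; mR_B] = S·[w10; w11]:
  w00 = -1/2, w01 = 0, w10 = 0, w11 = 1

-1/2 0 0 1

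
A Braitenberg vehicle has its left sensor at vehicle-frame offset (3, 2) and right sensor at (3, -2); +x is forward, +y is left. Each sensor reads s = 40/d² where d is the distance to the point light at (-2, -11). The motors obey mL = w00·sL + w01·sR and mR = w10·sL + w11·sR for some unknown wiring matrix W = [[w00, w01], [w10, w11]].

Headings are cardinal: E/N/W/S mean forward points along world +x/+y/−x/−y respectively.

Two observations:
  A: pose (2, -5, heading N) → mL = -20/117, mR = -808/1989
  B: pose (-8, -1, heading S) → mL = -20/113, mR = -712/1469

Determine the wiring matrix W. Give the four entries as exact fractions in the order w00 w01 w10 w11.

obs A: pose=(2,-5,N) → sL=8/17, sR=40/117, mL=-20/117, mR=-808/1989
obs B: pose=(-8,-1,S) → sL=8/13, sR=40/113, mL=-20/113, mR=-712/1469
sensor matrix S = [[8/17, 40/117], [8/13, 40/113]]; det S = -128000/2921841
solve [mL_A; mL_B] = S·[w00; w01] and [mR_A; mR_B] = S·[w10; w11]:
  w00 = 0, w01 = -1/2, w10 = -1/2, w11 = -1/2

0 -1/2 -1/2 -1/2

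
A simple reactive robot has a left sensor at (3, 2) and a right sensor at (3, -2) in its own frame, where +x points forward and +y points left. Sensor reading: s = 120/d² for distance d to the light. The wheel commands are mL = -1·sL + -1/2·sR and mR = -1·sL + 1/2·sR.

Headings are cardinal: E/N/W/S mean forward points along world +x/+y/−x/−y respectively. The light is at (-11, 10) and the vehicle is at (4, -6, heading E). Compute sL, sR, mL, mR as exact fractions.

3/13 5/27 -227/702 -97/702

left sensor world pos  = (7, -4); dL² = 520
right sensor world pos = (7, -8); dR² = 648
sL = 120/520 = 3/13
sR = 120/648 = 5/27
mL = -1·sL + -1/2·sR = -227/702
mR = -1·sL + 1/2·sR = -97/702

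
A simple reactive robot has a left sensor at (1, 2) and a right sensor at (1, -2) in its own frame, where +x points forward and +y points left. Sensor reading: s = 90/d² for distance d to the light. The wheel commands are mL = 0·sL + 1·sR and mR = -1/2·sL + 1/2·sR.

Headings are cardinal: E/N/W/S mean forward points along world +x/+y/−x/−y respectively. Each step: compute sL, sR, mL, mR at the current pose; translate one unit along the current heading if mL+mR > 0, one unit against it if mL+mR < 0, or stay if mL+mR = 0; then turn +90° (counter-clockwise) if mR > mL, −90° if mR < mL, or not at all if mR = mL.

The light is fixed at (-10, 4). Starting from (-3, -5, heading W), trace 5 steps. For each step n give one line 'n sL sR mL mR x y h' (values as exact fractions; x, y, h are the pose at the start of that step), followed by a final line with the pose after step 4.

n=0: pose=(-3,-5,W); sL=90/157, sR=18/17; mL=18/17, mR=648/2669; mL+mR=3474/2669 → advance +1; mR−mL=-2178/2669 → turn -1·90°
n=1: pose=(-4,-5,N); sL=9/8, sR=45/64; mL=45/64, mR=-27/128; mL+mR=63/128 → advance +1; mR−mL=-117/128 → turn -1·90°
n=2: pose=(-4,-4,E); sL=18/17, sR=90/149; mL=90/149, mR=-576/2533; mL+mR=954/2533 → advance +1; mR−mL=-2106/2533 → turn -1·90°
n=3: pose=(-3,-4,S); sL=5/9, sR=45/53; mL=45/53, mR=70/477; mL+mR=475/477 → advance +1; mR−mL=-335/477 → turn -1·90°
n=4: pose=(-3,-5,W); sL=90/157, sR=18/17; mL=18/17, mR=648/2669; mL+mR=3474/2669 → advance +1; mR−mL=-2178/2669 → turn -1·90°

0 90/157 18/17 18/17 648/2669 -3 -5 W
1 9/8 45/64 45/64 -27/128 -4 -5 N
2 18/17 90/149 90/149 -576/2533 -4 -4 E
3 5/9 45/53 45/53 70/477 -3 -4 S
4 90/157 18/17 18/17 648/2669 -3 -5 W
final -4 -5 N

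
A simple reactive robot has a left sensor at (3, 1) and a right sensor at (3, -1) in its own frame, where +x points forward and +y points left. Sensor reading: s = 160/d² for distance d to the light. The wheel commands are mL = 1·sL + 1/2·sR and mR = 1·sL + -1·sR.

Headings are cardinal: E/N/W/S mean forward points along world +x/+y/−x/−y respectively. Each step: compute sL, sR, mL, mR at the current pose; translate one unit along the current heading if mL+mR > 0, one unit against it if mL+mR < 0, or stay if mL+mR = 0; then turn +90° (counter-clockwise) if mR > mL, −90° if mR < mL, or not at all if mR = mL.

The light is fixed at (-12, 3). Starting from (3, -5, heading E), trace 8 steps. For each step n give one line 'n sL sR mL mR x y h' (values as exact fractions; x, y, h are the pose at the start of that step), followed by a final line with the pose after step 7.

n=0: pose=(3,-5,E); sL=160/373, sR=32/81; mL=18928/30213, mR=1024/30213; mL+mR=19952/30213 → advance +1; mR−mL=-16/27 → turn -1·90°
n=1: pose=(4,-5,S); sL=16/41, sR=80/173; mL=4408/7093, mR=-512/7093; mL+mR=3896/7093 → advance +1; mR−mL=-120/173 → turn -1·90°
n=2: pose=(4,-6,W); sL=160/269, sR=160/233; mL=58800/62677, mR=-5760/62677; mL+mR=53040/62677 → advance +1; mR−mL=-240/233 → turn -1·90°
n=3: pose=(3,-6,N); sL=20/29, sR=40/73; mL=2040/2117, mR=300/2117; mL+mR=2340/2117 → advance +1; mR−mL=-60/73 → turn -1·90°
n=4: pose=(3,-5,E); sL=160/373, sR=32/81; mL=18928/30213, mR=1024/30213; mL+mR=19952/30213 → advance +1; mR−mL=-16/27 → turn -1·90°
n=5: pose=(4,-5,S); sL=16/41, sR=80/173; mL=4408/7093, mR=-512/7093; mL+mR=3896/7093 → advance +1; mR−mL=-120/173 → turn -1·90°
n=6: pose=(4,-6,W); sL=160/269, sR=160/233; mL=58800/62677, mR=-5760/62677; mL+mR=53040/62677 → advance +1; mR−mL=-240/233 → turn -1·90°
n=7: pose=(3,-6,N); sL=20/29, sR=40/73; mL=2040/2117, mR=300/2117; mL+mR=2340/2117 → advance +1; mR−mL=-60/73 → turn -1·90°

0 160/373 32/81 18928/30213 1024/30213 3 -5 E
1 16/41 80/173 4408/7093 -512/7093 4 -5 S
2 160/269 160/233 58800/62677 -5760/62677 4 -6 W
3 20/29 40/73 2040/2117 300/2117 3 -6 N
4 160/373 32/81 18928/30213 1024/30213 3 -5 E
5 16/41 80/173 4408/7093 -512/7093 4 -5 S
6 160/269 160/233 58800/62677 -5760/62677 4 -6 W
7 20/29 40/73 2040/2117 300/2117 3 -6 N
final 3 -5 E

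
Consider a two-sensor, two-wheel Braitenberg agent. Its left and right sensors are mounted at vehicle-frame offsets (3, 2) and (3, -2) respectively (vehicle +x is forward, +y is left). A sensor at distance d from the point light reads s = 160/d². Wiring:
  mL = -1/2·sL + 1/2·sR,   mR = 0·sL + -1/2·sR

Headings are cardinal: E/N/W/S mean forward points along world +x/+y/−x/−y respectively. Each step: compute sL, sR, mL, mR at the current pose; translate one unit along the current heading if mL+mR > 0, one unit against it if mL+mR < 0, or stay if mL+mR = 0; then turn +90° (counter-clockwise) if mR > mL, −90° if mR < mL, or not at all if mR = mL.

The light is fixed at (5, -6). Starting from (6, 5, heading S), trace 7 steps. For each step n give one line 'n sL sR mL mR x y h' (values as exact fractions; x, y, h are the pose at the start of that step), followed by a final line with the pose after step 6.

n=0: pose=(6,5,S); sL=160/73, sR=32/13; mL=128/949, mR=-16/13; mL+mR=-80/73 → advance -1; mR−mL=-1296/949 → turn -1·90°
n=1: pose=(6,6,W); sL=20/13, sR=4/5; mL=-24/65, mR=-2/5; mL+mR=-10/13 → advance -1; mR−mL=-2/65 → turn -1·90°
n=2: pose=(7,6,N); sL=32/45, sR=160/241; mL=-256/10845, mR=-80/241; mL+mR=-16/45 → advance -1; mR−mL=-3344/10845 → turn -1·90°
n=3: pose=(7,5,E); sL=80/97, sR=80/53; mL=1760/5141, mR=-40/53; mL+mR=-40/97 → advance -1; mR−mL=-5640/5141 → turn -1·90°
n=4: pose=(6,5,S); sL=160/73, sR=32/13; mL=128/949, mR=-16/13; mL+mR=-80/73 → advance -1; mR−mL=-1296/949 → turn -1·90°
n=5: pose=(6,6,W); sL=20/13, sR=4/5; mL=-24/65, mR=-2/5; mL+mR=-10/13 → advance -1; mR−mL=-2/65 → turn -1·90°
n=6: pose=(7,6,N); sL=32/45, sR=160/241; mL=-256/10845, mR=-80/241; mL+mR=-16/45 → advance -1; mR−mL=-3344/10845 → turn -1·90°

0 160/73 32/13 128/949 -16/13 6 5 S
1 20/13 4/5 -24/65 -2/5 6 6 W
2 32/45 160/241 -256/10845 -80/241 7 6 N
3 80/97 80/53 1760/5141 -40/53 7 5 E
4 160/73 32/13 128/949 -16/13 6 5 S
5 20/13 4/5 -24/65 -2/5 6 6 W
6 32/45 160/241 -256/10845 -80/241 7 6 N
final 7 5 E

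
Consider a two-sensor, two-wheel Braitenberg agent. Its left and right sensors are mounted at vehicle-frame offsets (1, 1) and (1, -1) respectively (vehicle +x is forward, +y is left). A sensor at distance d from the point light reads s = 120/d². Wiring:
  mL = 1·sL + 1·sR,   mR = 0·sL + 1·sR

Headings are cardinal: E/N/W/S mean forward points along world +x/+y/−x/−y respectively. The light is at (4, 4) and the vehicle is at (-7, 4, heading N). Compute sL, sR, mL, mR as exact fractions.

24/29 120/101 5904/2929 120/101

left sensor world pos  = (-8, 5); dL² = 145
right sensor world pos = (-6, 5); dR² = 101
sL = 120/145 = 24/29
sR = 120/101 = 120/101
mL = 1·sL + 1·sR = 5904/2929
mR = 0·sL + 1·sR = 120/101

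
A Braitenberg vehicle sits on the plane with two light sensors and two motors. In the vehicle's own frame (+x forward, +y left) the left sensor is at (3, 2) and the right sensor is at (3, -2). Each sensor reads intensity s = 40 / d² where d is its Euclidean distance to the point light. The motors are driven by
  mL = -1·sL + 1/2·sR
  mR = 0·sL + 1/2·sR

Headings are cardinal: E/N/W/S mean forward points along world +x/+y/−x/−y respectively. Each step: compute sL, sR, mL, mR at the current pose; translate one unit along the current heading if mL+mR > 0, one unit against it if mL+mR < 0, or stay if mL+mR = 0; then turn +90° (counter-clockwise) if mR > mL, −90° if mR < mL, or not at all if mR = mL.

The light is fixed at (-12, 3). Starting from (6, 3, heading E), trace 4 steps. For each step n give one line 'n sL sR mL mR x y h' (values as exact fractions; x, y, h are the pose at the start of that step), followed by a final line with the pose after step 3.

0 8/89 8/89 -4/89 4/89 6 3 E
1 8/53 40/409 -2212/21677 20/409 6 3 N
2 20/117 20/113 -1090/13221 10/113 6 2 W
3 40/377 40/241 -2100/90857 20/241 5 2 S
final 5 1 E

n=0: pose=(6,3,E); sL=8/89, sR=8/89; mL=-4/89, mR=4/89; mL+mR=0 → advance +0; mR−mL=8/89 → turn +1·90°
n=1: pose=(6,3,N); sL=8/53, sR=40/409; mL=-2212/21677, mR=20/409; mL+mR=-1152/21677 → advance -1; mR−mL=8/53 → turn +1·90°
n=2: pose=(6,2,W); sL=20/117, sR=20/113; mL=-1090/13221, mR=10/113; mL+mR=80/13221 → advance +1; mR−mL=20/117 → turn +1·90°
n=3: pose=(5,2,S); sL=40/377, sR=40/241; mL=-2100/90857, mR=20/241; mL+mR=5440/90857 → advance +1; mR−mL=40/377 → turn +1·90°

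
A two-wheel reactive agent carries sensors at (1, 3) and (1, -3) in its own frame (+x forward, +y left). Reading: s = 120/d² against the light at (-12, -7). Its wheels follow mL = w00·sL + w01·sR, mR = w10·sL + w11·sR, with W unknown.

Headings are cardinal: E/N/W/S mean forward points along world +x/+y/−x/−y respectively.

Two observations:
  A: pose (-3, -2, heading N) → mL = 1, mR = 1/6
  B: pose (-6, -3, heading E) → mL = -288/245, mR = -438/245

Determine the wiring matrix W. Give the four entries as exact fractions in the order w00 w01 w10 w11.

1 -1 1/2 -1

obs A: pose=(-3,-2,N) → sL=5/3, sR=2/3, mL=1, mR=1/6
obs B: pose=(-6,-3,E) → sL=60/49, sR=12/5, mL=-288/245, mR=-438/245
sensor matrix S = [[5/3, 2/3], [60/49, 12/5]]; det S = 156/49
solve [mL_A; mL_B] = S·[w00; w01] and [mR_A; mR_B] = S·[w10; w11]:
  w00 = 1, w01 = -1, w10 = 1/2, w11 = -1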